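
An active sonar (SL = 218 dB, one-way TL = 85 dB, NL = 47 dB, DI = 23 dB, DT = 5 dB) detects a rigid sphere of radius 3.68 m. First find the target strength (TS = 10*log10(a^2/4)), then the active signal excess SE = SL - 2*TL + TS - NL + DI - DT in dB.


Step 1: TS = 10*log10(3.68^2/4) = 5.3 dB
Step 2: SE = SL - 2*TL + TS - NL + DI - DT = 218 - 2*85 + (5.3) - 47 + 23 - 5 = 24.3

24.3 dB


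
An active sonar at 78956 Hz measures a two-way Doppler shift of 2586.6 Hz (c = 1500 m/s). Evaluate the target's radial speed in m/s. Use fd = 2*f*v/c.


From fd = 2*f*v/c, v = c*fd/(2*f) = 1500 * 2586.6 / (2*78956) = 24.57

24.57 m/s


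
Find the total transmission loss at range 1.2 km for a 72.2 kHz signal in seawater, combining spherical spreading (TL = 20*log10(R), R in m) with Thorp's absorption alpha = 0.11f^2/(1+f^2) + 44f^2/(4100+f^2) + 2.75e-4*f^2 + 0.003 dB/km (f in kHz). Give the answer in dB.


92.99 dB


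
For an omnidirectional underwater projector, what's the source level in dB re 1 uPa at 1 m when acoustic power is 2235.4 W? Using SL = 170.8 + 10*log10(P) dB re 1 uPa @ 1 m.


SL = 170.8 + 10*log10(2235.4) = 170.8 + 33.49 = 204.29

204.29 dB


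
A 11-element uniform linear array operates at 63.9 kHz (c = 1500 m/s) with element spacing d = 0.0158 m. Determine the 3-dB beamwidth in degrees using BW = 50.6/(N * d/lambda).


Step 1: lambda = 1500/63900 = 0.02347 m
Step 2: d/lambda = 0.0158/0.02347 = 0.6732
Step 3: BW = 50.6/(N * d/lambda) = 50.6/(11 * 0.6732) = 6.83

6.83 deg


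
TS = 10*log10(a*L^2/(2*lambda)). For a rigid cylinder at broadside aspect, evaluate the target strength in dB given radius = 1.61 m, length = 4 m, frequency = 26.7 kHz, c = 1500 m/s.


lambda = 1500/26700 = 0.05618 m
TS = 10*log10(1.61*4^2/(2*0.05618)) = 23.6

23.6 dB


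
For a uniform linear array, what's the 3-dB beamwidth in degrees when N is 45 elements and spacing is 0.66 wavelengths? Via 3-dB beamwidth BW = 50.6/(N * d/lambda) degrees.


BW = 50.6 / (45 * 0.66) = 50.6 / 29.7 = 1.7

1.7 deg


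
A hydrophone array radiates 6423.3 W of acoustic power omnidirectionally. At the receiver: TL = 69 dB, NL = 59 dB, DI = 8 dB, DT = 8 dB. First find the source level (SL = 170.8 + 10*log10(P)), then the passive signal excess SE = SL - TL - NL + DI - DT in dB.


Step 1: SL = 170.8 + 10*log10(6423.3) = 208.88 dB
Step 2: SE = SL - TL - NL + DI - DT = 208.88 - 69 - 59 + 8 - 8 = 80.88

80.88 dB


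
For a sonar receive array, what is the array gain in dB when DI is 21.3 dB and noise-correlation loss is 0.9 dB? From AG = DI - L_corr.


AG = DI - L_corr = 21.3 - 0.9 = 20.4

20.4 dB


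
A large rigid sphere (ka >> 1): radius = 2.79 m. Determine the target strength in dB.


TS = 10*log10(2.79^2 / 4) = 10*log10(1.946025) = 2.89

2.89 dB


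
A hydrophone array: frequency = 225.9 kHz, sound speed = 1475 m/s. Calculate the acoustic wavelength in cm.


0.65 cm


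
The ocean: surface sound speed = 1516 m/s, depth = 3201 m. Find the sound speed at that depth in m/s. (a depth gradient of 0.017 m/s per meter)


c = 1516 + 0.017 * 3201 = 1570.417

1570.417 m/s


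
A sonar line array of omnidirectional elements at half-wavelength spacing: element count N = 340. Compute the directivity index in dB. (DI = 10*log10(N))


DI = 10*log10(340) = 25.31

25.31 dB


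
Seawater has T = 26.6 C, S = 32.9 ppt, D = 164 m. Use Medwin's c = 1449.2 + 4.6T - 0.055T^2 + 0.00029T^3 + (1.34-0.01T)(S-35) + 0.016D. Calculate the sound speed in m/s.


1538.47 m/s


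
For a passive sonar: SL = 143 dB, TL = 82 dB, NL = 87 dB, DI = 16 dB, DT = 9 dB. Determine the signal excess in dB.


-19 dB


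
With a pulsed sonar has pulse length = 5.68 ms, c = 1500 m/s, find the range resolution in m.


dR = c*tau/2 = 1500 * 5.68e-3 / 2 = 4.26

4.26 m


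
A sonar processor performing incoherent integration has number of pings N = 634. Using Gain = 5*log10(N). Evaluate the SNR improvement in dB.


Gain = 5*log10(634) = 14.01

14.01 dB


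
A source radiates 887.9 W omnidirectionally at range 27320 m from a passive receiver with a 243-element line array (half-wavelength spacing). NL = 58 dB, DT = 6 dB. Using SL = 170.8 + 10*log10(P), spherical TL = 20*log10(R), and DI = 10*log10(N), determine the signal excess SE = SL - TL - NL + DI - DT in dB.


Step 1: SL = 170.8 + 10*log10(887.9) = 200.28 dB
Step 2: TL = 20*log10(27320) = 88.73 dB
Step 3: DI = 10*log10(243) = 23.86 dB
Step 4: SE = SL - TL - NL + DI - DT = 200.28 - 88.73 - 58 + 23.86 - 6 = 71.41

71.41 dB


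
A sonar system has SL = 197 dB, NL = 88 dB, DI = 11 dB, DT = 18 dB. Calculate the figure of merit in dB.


102 dB


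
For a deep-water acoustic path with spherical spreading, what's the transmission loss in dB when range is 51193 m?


TL = 20*log10(51193) = 94.18

94.18 dB


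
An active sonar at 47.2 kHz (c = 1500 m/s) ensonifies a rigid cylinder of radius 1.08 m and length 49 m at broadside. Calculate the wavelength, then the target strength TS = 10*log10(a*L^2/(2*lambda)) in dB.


Step 1: lambda = c/f = 1500/47200 = 0.03178 m
Step 2: TS = 10*log10(a*L^2/(2*lambda)) = 10*log10(1.08*49^2/(2*0.03178)) = 46.11

46.11 dB


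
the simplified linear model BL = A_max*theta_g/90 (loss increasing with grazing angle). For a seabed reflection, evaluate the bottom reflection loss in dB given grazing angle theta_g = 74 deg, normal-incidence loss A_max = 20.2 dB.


BL = A_max * theta_g / 90 = 20.2 * 74 / 90 = 16.61

16.61 dB


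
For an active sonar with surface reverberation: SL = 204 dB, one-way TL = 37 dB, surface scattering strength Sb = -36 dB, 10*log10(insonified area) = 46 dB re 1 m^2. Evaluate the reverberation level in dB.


RL = SL - 2*TL + Sb + 10*log10(A) = 204 - 2*37 + (-36) + 46 = 140

140 dB


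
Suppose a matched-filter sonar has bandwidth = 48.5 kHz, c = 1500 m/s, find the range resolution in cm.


dR = c/(2*BW) = 1500 / (2 * 48.5e3) = 0.0155 m = 1.55 cm

1.55 cm


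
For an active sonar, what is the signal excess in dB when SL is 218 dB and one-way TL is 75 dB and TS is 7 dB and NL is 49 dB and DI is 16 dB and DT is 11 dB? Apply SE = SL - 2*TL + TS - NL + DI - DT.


31 dB


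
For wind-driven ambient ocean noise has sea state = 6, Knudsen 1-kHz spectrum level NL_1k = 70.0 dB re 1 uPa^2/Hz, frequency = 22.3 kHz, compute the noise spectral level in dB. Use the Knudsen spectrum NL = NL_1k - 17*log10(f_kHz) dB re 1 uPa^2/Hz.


NL = NL_1k - 17*log10(f_kHz) = 70.0 - 17*log10(22.3) = 70.0 - (22.92) = 47.08

47.08 dB


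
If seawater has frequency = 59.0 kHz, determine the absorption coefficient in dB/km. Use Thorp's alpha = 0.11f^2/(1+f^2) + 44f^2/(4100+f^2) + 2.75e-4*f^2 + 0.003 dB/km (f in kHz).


f^2 = 3481.0
alpha = 0.11*3481.0/(1+3481.0) + 44*3481.0/(4100+3481.0) + 2.75e-4*3481.0 + 0.003 = 21.274

21.274 dB/km


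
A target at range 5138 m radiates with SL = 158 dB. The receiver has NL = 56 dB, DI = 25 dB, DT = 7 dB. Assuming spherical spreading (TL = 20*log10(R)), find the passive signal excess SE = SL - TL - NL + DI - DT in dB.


Step 1: TL = 20*log10(5138) = 74.22 dB
Step 2: SE = 158 - 74.22 - 56 + 25 - 7 = 45.78

45.78 dB


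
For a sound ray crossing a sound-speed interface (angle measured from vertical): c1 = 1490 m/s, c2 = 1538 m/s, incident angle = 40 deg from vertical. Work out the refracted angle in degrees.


41.57 deg


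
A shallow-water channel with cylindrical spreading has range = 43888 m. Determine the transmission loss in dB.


TL = 10*log10(43888) = 46.42

46.42 dB


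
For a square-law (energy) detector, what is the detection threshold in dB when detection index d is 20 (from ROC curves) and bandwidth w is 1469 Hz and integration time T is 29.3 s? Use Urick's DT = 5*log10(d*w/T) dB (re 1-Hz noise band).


DT = 5*log10(d*w/T) = 5*log10(20 * 1469 / 29.3) = 5*log10(1002.73) = 15.01

15.01 dB


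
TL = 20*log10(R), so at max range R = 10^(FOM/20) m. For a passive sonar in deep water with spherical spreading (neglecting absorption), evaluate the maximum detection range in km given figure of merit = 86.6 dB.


At max range FOM = TL, so 20*log10(R) = 86.6
R = 10^(86.6/20) = 21379.62 m = 21.38 km

21.38 km


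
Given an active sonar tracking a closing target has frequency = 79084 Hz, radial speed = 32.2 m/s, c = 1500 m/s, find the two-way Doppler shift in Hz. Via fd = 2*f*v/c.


3395.34 Hz


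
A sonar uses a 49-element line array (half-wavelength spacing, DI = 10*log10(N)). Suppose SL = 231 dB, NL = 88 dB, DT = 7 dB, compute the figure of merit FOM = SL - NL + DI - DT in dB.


Step 1: DI = 10*log10(49) = 16.9 dB
Step 2: FOM = SL - NL + DI - DT = 231 - 88 + 16.9 - 7 = 152.9

152.9 dB


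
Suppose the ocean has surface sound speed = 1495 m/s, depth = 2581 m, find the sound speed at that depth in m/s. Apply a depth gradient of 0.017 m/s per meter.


c = 1495 + 0.017 * 2581 = 1538.877

1538.877 m/s


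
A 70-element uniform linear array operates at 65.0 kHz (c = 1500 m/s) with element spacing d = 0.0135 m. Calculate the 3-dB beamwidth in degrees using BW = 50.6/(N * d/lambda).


1.24 deg


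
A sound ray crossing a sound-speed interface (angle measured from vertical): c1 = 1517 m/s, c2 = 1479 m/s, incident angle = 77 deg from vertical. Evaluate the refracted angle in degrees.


sin(theta2) = (c2/c1)*sin(theta1) = (1479/1517)*sin(77 deg) = 0.94996
theta2 = arcsin(0.94996) = 71.8

71.8 deg


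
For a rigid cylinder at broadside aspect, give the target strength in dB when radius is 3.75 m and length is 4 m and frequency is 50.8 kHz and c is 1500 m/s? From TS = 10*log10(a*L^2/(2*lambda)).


lambda = 1500/50800 = 0.02953 m
TS = 10*log10(3.75*4^2/(2*0.02953)) = 30.07

30.07 dB


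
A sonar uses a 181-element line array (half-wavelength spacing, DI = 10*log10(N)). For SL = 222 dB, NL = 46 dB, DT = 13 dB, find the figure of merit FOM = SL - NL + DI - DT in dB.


185.58 dB


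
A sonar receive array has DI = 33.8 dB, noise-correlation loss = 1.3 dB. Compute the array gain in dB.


32.5 dB


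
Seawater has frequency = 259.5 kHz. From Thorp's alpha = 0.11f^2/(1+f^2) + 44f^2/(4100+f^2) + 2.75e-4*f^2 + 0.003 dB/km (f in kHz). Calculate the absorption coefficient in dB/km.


f^2 = 67340.25
alpha = 0.11*67340.25/(1+67340.25) + 44*67340.25/(4100+67340.25) + 2.75e-4*67340.25 + 0.003 = 60.106

60.106 dB/km


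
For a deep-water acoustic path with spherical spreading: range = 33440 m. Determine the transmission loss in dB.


90.49 dB


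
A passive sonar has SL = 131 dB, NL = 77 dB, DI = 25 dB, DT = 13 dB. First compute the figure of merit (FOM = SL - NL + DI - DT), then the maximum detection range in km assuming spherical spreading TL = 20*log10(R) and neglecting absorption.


Step 1: FOM = SL - NL + DI - DT = 131 - 77 + 25 - 13 = 66 dB
Step 2: at max range FOM = TL = 20*log10(R), so R = 10^(66/20) = 1995.26 m = 2.0 km

2.0 km


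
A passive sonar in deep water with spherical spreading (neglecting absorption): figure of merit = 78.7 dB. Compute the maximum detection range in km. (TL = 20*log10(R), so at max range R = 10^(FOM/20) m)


8.61 km


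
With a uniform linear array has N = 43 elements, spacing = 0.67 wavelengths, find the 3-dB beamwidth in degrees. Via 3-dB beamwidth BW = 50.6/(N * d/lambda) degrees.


BW = 50.6 / (43 * 0.67) = 50.6 / 28.81 = 1.76

1.76 deg


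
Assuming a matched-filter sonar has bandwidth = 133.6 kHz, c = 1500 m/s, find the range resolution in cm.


dR = c/(2*BW) = 1500 / (2 * 133.6e3) = 0.0056 m = 0.56 cm

0.56 cm


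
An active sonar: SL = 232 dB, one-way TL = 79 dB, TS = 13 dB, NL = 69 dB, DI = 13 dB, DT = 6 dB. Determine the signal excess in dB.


25 dB


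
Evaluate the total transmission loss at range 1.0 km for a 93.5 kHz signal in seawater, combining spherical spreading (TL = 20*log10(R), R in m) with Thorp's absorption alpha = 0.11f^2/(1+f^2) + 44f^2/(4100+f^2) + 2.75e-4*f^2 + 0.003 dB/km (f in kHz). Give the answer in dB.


Step 1 (Thorp): alpha = 0.11*8742.25/(1+8742.25) + 44*8742.25/(4100+8742.25) + 2.75e-4*8742.25 + 0.003 = 32.4697 dB/km
Step 2: TL_spread = 20*log10(1000) = 60.0 dB
Step 3: TL_abs = alpha*R = 32.4697 * 1.0 = 32.47 dB
Step 4: TL_total = 60.0 + 32.47 = 92.47

92.47 dB


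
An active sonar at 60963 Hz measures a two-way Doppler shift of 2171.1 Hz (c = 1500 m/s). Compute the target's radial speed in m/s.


From fd = 2*f*v/c, v = c*fd/(2*f) = 1500 * 2171.1 / (2*60963) = 26.71

26.71 m/s


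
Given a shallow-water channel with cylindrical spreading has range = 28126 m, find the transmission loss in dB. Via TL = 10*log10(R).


TL = 10*log10(28126) = 44.49

44.49 dB


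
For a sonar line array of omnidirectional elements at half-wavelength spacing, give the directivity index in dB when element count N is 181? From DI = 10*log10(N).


DI = 10*log10(181) = 22.58

22.58 dB


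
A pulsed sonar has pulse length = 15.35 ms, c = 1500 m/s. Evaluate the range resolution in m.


11.5125 m


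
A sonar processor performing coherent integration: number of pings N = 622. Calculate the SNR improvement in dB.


Gain = 10*log10(622) = 27.94

27.94 dB


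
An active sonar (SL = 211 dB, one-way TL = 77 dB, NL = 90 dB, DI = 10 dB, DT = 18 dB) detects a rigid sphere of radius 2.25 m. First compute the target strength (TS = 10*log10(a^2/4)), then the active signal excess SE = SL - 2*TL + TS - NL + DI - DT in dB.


Step 1: TS = 10*log10(2.25^2/4) = 1.02 dB
Step 2: SE = SL - 2*TL + TS - NL + DI - DT = 211 - 2*77 + (1.02) - 90 + 10 - 18 = -39.98

-39.98 dB


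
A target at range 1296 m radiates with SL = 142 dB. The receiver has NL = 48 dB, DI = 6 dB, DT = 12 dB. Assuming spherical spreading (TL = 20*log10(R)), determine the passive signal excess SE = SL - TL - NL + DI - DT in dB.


25.75 dB


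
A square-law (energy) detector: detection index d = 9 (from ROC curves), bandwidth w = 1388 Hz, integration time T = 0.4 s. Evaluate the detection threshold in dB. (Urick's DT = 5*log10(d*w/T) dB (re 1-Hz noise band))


DT = 5*log10(d*w/T) = 5*log10(9 * 1388 / 0.4) = 5*log10(31230.0) = 22.47

22.47 dB


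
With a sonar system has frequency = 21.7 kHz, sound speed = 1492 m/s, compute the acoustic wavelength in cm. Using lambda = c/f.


lambda = c/f = 1492 / 21700 = 0.0688 m = 6.88 cm

6.88 cm


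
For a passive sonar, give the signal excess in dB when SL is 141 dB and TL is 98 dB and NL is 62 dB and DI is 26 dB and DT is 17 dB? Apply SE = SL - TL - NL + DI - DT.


SE = SL - TL - NL + DI - DT = 141 - 98 - 62 + 26 - 17 = -10

-10 dB


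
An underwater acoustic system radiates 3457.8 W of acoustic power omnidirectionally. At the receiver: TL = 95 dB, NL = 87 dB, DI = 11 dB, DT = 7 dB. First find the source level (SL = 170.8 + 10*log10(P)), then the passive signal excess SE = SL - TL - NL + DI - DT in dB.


Step 1: SL = 170.8 + 10*log10(3457.8) = 206.19 dB
Step 2: SE = SL - TL - NL + DI - DT = 206.19 - 95 - 87 + 11 - 7 = 28.19

28.19 dB


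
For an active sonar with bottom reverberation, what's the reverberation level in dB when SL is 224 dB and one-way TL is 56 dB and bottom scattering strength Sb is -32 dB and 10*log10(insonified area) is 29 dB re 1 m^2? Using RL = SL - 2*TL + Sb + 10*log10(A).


109 dB


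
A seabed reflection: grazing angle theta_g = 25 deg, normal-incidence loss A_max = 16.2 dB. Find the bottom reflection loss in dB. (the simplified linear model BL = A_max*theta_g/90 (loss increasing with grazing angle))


4.5 dB


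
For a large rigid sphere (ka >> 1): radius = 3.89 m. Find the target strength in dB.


TS = 10*log10(3.89^2 / 4) = 10*log10(3.783025) = 5.78

5.78 dB


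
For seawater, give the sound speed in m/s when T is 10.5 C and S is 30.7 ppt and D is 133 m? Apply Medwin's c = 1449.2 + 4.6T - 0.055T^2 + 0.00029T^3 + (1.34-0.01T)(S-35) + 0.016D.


c = 1449.2 + 4.6*10.5 - 0.055*10.5^2 + 0.00029*10.5^3 + (1.34 - 0.01*10.5)*(30.7 - 35) + 0.016*133 = 1488.59

1488.59 m/s


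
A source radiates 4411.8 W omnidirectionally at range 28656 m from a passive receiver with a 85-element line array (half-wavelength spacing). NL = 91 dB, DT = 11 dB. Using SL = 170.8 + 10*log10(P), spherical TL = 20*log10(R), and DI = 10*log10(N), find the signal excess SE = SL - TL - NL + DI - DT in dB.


35.4 dB


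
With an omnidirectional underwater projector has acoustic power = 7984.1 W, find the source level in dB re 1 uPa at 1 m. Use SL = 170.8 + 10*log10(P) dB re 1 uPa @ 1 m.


SL = 170.8 + 10*log10(7984.1) = 170.8 + 39.02 = 209.82

209.82 dB


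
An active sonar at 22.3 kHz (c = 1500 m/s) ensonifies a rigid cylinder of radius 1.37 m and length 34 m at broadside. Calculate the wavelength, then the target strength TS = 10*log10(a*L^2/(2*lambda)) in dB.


Step 1: lambda = c/f = 1500/22300 = 0.06726 m
Step 2: TS = 10*log10(a*L^2/(2*lambda)) = 10*log10(1.37*34^2/(2*0.06726)) = 40.71

40.71 dB


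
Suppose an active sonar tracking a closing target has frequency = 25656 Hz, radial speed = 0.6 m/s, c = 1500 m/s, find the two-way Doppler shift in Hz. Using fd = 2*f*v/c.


20.52 Hz


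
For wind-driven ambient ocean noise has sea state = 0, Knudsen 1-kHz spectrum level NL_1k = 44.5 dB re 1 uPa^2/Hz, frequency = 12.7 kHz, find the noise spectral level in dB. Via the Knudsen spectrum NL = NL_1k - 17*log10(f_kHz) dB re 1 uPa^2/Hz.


25.74 dB


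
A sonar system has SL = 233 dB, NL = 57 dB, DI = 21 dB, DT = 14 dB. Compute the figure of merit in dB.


FOM = SL - NL + DI - DT = 233 - 57 + 21 - 14 = 183

183 dB


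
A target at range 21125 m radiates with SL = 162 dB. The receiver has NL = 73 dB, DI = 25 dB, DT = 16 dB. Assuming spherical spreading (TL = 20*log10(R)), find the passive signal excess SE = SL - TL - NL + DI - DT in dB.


Step 1: TL = 20*log10(21125) = 86.5 dB
Step 2: SE = 162 - 86.5 - 73 + 25 - 16 = 11.5

11.5 dB


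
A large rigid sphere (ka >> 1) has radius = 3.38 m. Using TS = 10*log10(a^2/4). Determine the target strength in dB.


4.56 dB


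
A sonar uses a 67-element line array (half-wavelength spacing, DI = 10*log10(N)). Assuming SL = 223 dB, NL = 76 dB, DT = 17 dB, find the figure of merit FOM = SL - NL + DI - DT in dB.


Step 1: DI = 10*log10(67) = 18.26 dB
Step 2: FOM = SL - NL + DI - DT = 223 - 76 + 18.26 - 17 = 148.26

148.26 dB


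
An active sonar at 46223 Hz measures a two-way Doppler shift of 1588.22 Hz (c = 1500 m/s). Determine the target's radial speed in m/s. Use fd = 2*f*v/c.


From fd = 2*f*v/c, v = c*fd/(2*f) = 1500 * 1588.22 / (2*46223) = 25.77

25.77 m/s


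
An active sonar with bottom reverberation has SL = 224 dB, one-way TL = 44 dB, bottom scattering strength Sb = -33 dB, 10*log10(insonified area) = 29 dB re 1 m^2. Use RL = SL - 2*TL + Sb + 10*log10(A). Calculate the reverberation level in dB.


RL = SL - 2*TL + Sb + 10*log10(A) = 224 - 2*44 + (-33) + 29 = 132

132 dB


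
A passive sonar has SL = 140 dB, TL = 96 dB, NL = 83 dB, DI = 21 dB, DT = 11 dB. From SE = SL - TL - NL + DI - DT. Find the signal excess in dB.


-29 dB


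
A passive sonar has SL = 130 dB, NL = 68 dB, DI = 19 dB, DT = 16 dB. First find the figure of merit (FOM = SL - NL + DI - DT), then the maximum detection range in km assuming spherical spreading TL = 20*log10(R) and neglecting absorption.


Step 1: FOM = SL - NL + DI - DT = 130 - 68 + 19 - 16 = 65 dB
Step 2: at max range FOM = TL = 20*log10(R), so R = 10^(65/20) = 1778.28 m = 1.78 km

1.78 km


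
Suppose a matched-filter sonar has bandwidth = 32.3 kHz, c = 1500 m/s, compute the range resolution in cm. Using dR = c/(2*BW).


2.32 cm


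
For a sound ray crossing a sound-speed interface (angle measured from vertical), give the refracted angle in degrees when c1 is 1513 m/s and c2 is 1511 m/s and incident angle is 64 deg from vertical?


sin(theta2) = (c2/c1)*sin(theta1) = (1511/1513)*sin(64 deg) = 0.89761
theta2 = arcsin(0.89761) = 63.85

63.85 deg


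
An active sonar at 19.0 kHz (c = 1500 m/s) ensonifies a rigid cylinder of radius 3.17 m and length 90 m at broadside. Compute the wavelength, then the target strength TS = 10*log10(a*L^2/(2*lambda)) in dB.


Step 1: lambda = c/f = 1500/19000 = 0.07895 m
Step 2: TS = 10*log10(a*L^2/(2*lambda)) = 10*log10(3.17*90^2/(2*0.07895)) = 52.11

52.11 dB


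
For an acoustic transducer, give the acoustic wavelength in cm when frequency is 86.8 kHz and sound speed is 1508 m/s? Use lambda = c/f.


lambda = c/f = 1508 / 86800 = 0.0174 m = 1.74 cm

1.74 cm


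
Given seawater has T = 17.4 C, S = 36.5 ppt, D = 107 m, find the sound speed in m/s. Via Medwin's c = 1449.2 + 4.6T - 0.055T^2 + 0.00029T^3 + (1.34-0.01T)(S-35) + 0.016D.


1517.58 m/s


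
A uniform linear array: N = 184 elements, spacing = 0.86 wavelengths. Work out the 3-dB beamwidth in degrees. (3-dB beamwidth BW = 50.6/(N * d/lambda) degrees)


BW = 50.6 / (184 * 0.86) = 50.6 / 158.24 = 0.32

0.32 deg


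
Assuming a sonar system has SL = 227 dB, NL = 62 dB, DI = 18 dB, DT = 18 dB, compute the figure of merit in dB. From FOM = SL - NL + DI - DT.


165 dB


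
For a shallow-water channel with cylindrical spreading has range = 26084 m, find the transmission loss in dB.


44.16 dB


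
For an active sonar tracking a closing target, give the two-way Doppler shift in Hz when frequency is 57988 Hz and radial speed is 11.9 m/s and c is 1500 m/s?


fd = 2*f*v/c = 2 * 57988 * 11.9 / 1500 = 920.08

920.08 Hz


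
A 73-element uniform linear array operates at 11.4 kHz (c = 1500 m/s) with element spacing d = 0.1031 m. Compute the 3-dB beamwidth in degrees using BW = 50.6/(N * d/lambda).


Step 1: lambda = 1500/11400 = 0.13158 m
Step 2: d/lambda = 0.1031/0.13158 = 0.7836
Step 3: BW = 50.6/(N * d/lambda) = 50.6/(73 * 0.7836) = 0.88

0.88 deg


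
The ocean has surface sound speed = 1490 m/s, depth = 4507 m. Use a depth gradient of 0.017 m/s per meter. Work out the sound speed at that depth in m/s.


1566.619 m/s


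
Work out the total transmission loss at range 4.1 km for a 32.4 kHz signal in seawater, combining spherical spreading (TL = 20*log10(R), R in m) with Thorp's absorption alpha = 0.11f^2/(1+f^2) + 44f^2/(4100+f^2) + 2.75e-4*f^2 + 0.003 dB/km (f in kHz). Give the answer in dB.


Step 1 (Thorp): alpha = 0.11*1049.76/(1+1049.76) + 44*1049.76/(4100+1049.76) + 2.75e-4*1049.76 + 0.003 = 9.3708 dB/km
Step 2: TL_spread = 20*log10(4100) = 72.26 dB
Step 3: TL_abs = alpha*R = 9.3708 * 4.1 = 38.42 dB
Step 4: TL_total = 72.26 + 38.42 = 110.68

110.68 dB


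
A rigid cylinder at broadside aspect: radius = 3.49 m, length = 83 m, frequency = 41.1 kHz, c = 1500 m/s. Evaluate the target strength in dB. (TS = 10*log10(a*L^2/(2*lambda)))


55.18 dB


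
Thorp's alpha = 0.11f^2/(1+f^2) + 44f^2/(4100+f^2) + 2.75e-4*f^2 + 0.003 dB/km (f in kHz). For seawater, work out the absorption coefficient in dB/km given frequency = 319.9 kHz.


f^2 = 102336.01
alpha = 0.11*102336.01/(1+102336.01) + 44*102336.01/(4100+102336.01) + 2.75e-4*102336.01 + 0.003 = 70.56

70.56 dB/km


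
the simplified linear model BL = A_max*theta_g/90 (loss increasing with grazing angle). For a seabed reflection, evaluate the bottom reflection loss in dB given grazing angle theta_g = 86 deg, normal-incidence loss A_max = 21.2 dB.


BL = A_max * theta_g / 90 = 21.2 * 86 / 90 = 20.26

20.26 dB


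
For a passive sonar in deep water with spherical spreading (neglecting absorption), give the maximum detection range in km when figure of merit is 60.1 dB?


At max range FOM = TL, so 20*log10(R) = 60.1
R = 10^(60.1/20) = 1011.58 m = 1.01 km

1.01 km


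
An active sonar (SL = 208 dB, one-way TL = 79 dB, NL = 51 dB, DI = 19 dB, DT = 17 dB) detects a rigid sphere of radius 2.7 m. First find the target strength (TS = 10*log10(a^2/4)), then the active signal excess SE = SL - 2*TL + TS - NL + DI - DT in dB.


Step 1: TS = 10*log10(2.7^2/4) = 2.61 dB
Step 2: SE = SL - 2*TL + TS - NL + DI - DT = 208 - 2*79 + (2.61) - 51 + 19 - 17 = 3.61

3.61 dB


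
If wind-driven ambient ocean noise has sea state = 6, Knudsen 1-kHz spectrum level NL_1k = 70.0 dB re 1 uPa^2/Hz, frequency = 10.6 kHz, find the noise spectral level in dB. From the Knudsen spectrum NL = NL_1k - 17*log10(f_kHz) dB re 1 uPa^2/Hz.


52.57 dB


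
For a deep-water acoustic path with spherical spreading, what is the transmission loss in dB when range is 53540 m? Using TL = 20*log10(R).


TL = 20*log10(53540) = 94.57

94.57 dB


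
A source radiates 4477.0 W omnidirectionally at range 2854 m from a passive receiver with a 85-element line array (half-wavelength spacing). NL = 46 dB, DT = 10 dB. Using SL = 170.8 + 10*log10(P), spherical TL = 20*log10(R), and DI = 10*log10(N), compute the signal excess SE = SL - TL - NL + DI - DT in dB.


Step 1: SL = 170.8 + 10*log10(4477.0) = 207.31 dB
Step 2: TL = 20*log10(2854) = 69.11 dB
Step 3: DI = 10*log10(85) = 19.29 dB
Step 4: SE = SL - TL - NL + DI - DT = 207.31 - 69.11 - 46 + 19.29 - 10 = 101.49

101.49 dB


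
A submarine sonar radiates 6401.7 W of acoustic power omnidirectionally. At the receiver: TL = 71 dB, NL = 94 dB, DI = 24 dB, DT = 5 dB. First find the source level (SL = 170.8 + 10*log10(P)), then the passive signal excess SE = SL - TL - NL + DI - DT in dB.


Step 1: SL = 170.8 + 10*log10(6401.7) = 208.86 dB
Step 2: SE = SL - TL - NL + DI - DT = 208.86 - 71 - 94 + 24 - 5 = 62.86

62.86 dB


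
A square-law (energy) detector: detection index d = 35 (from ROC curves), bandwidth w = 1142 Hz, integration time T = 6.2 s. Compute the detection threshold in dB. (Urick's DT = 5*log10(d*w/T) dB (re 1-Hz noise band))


DT = 5*log10(d*w/T) = 5*log10(35 * 1142 / 6.2) = 5*log10(6446.77) = 19.05

19.05 dB


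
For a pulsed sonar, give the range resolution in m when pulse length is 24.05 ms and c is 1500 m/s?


dR = c*tau/2 = 1500 * 24.05e-3 / 2 = 18.0375

18.0375 m


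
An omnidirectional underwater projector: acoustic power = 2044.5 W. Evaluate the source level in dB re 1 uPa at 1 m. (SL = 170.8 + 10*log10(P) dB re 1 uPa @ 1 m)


203.91 dB


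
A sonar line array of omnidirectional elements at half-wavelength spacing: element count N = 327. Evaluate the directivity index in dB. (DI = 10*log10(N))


25.15 dB


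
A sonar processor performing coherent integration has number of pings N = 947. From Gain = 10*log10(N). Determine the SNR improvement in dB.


29.76 dB


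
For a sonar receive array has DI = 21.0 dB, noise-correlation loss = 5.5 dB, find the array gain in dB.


AG = DI - L_corr = 21.0 - 5.5 = 15.5

15.5 dB


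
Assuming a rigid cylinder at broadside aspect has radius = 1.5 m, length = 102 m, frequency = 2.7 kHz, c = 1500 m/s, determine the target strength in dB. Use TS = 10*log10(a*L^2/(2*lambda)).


lambda = 1500/2700 = 0.55556 m
TS = 10*log10(1.5*102^2/(2*0.55556)) = 41.48

41.48 dB


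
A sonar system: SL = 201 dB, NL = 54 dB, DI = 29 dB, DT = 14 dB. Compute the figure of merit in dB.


162 dB


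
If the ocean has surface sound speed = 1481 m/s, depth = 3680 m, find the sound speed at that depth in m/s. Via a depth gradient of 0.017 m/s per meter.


1543.56 m/s


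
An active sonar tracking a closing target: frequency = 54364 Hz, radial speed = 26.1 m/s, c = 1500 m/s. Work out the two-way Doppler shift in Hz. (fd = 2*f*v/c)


fd = 2*f*v/c = 2 * 54364 * 26.1 / 1500 = 1891.87

1891.87 Hz


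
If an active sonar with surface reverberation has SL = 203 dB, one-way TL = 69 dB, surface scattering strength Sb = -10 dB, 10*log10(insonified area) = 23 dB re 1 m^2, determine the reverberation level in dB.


RL = SL - 2*TL + Sb + 10*log10(A) = 203 - 2*69 + (-10) + 23 = 78

78 dB


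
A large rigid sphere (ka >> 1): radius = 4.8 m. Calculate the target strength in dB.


TS = 10*log10(4.8^2 / 4) = 10*log10(5.76) = 7.6

7.6 dB


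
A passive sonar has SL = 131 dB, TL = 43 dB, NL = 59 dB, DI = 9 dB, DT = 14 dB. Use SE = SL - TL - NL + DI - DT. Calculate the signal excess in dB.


24 dB


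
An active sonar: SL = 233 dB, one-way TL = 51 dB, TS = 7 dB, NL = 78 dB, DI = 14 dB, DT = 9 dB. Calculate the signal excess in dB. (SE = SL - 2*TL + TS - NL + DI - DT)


65 dB


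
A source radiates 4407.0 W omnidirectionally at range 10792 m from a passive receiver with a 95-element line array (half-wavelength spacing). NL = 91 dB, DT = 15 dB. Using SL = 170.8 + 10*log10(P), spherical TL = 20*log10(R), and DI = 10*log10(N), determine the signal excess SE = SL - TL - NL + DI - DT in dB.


Step 1: SL = 170.8 + 10*log10(4407.0) = 207.24 dB
Step 2: TL = 20*log10(10792) = 80.66 dB
Step 3: DI = 10*log10(95) = 19.78 dB
Step 4: SE = SL - TL - NL + DI - DT = 207.24 - 80.66 - 91 + 19.78 - 15 = 40.36

40.36 dB


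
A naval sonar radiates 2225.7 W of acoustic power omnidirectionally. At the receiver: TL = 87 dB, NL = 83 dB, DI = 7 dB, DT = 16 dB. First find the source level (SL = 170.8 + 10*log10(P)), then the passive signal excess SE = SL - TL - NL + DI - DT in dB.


Step 1: SL = 170.8 + 10*log10(2225.7) = 204.27 dB
Step 2: SE = SL - TL - NL + DI - DT = 204.27 - 87 - 83 + 7 - 16 = 25.27

25.27 dB


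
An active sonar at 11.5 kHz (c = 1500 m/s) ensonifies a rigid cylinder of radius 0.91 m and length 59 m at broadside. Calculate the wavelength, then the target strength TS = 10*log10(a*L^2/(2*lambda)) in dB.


Step 1: lambda = c/f = 1500/11500 = 0.13043 m
Step 2: TS = 10*log10(a*L^2/(2*lambda)) = 10*log10(0.91*59^2/(2*0.13043)) = 40.84

40.84 dB


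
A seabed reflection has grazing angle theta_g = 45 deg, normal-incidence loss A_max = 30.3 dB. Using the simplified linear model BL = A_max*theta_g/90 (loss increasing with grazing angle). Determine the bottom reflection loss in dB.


BL = A_max * theta_g / 90 = 30.3 * 45 / 90 = 15.15

15.15 dB


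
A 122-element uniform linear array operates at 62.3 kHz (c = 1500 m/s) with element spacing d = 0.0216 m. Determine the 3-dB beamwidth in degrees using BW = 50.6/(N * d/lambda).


0.46 deg


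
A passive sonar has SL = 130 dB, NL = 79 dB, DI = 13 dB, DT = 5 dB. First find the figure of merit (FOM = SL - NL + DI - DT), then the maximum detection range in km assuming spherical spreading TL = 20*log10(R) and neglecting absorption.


Step 1: FOM = SL - NL + DI - DT = 130 - 79 + 13 - 5 = 59 dB
Step 2: at max range FOM = TL = 20*log10(R), so R = 10^(59/20) = 891.25 m = 0.89 km

0.89 km


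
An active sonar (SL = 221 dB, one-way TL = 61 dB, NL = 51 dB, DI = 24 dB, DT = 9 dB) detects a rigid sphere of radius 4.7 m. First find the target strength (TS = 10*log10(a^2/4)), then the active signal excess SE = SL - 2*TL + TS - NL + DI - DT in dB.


Step 1: TS = 10*log10(4.7^2/4) = 7.42 dB
Step 2: SE = SL - 2*TL + TS - NL + DI - DT = 221 - 2*61 + (7.42) - 51 + 24 - 9 = 70.42

70.42 dB


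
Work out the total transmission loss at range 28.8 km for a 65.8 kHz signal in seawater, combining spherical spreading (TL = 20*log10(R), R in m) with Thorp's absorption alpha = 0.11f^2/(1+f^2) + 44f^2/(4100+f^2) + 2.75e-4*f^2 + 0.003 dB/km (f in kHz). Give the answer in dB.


Step 1 (Thorp): alpha = 0.11*4329.64/(1+4329.64) + 44*4329.64/(4100+4329.64) + 2.75e-4*4329.64 + 0.003 = 23.9029 dB/km
Step 2: TL_spread = 20*log10(28800) = 89.19 dB
Step 3: TL_abs = alpha*R = 23.9029 * 28.8 = 688.4 dB
Step 4: TL_total = 89.19 + 688.4 = 777.59

777.59 dB


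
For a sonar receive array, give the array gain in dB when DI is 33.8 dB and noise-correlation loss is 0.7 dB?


AG = DI - L_corr = 33.8 - 0.7 = 33.1

33.1 dB


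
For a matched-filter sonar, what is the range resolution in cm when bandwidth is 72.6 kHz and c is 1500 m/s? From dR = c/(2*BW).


dR = c/(2*BW) = 1500 / (2 * 72.6e3) = 0.0103 m = 1.03 cm

1.03 cm


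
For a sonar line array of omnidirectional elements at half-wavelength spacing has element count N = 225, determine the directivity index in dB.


23.52 dB


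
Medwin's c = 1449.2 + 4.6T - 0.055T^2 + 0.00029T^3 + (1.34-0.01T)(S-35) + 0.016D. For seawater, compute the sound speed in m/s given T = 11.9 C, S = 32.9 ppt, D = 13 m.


c = 1449.2 + 4.6*11.9 - 0.055*11.9^2 + 0.00029*11.9^3 + (1.34 - 0.01*11.9)*(32.9 - 35) + 0.016*13 = 1494.28

1494.28 m/s


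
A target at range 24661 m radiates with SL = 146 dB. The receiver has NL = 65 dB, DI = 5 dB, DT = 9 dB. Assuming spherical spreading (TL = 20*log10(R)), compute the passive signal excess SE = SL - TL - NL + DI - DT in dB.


Step 1: TL = 20*log10(24661) = 87.84 dB
Step 2: SE = 146 - 87.84 - 65 + 5 - 9 = -10.84

-10.84 dB


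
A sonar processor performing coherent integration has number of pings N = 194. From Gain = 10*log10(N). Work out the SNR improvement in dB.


22.88 dB


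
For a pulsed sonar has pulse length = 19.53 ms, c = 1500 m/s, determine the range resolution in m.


dR = c*tau/2 = 1500 * 19.53e-3 / 2 = 14.6475

14.6475 m


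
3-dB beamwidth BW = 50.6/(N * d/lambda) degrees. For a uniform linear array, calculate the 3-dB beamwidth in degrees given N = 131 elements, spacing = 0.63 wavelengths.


BW = 50.6 / (131 * 0.63) = 50.6 / 82.53 = 0.61

0.61 deg


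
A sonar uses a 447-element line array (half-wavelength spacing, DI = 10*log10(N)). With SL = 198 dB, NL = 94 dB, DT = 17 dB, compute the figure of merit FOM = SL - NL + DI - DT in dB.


Step 1: DI = 10*log10(447) = 26.5 dB
Step 2: FOM = SL - NL + DI - DT = 198 - 94 + 26.5 - 17 = 113.5

113.5 dB


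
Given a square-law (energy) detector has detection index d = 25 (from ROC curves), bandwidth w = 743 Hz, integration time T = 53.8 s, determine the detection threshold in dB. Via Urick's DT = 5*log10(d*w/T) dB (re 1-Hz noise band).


DT = 5*log10(d*w/T) = 5*log10(25 * 743 / 53.8) = 5*log10(345.26) = 12.69

12.69 dB


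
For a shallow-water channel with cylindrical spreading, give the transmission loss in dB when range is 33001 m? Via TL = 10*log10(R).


TL = 10*log10(33001) = 45.19

45.19 dB


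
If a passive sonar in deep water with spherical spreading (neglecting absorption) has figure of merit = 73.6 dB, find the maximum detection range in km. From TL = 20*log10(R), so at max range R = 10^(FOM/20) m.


At max range FOM = TL, so 20*log10(R) = 73.6
R = 10^(73.6/20) = 4786.3 m = 4.79 km

4.79 km


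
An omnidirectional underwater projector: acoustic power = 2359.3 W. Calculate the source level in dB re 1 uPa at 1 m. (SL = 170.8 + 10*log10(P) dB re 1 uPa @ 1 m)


204.53 dB


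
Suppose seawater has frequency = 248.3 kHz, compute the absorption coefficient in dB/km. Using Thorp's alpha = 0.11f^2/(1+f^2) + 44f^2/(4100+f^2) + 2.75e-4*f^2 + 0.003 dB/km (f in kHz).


58.324 dB/km


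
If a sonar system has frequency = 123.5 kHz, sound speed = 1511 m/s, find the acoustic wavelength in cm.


1.22 cm


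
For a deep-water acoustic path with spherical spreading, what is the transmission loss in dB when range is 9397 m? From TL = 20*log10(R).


79.46 dB


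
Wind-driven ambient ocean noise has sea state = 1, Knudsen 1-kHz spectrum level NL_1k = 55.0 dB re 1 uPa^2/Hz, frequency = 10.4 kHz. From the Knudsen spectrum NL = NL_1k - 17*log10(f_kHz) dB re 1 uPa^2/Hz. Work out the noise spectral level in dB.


NL = NL_1k - 17*log10(f_kHz) = 55.0 - 17*log10(10.4) = 55.0 - (17.29) = 37.71

37.71 dB


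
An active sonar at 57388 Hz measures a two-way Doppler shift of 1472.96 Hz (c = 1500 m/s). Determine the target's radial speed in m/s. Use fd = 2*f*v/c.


19.25 m/s


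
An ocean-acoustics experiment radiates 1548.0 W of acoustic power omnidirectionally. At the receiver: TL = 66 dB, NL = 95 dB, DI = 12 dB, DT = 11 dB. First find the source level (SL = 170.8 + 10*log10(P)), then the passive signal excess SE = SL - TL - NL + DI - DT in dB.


Step 1: SL = 170.8 + 10*log10(1548.0) = 202.7 dB
Step 2: SE = SL - TL - NL + DI - DT = 202.7 - 66 - 95 + 12 - 11 = 42.7

42.7 dB


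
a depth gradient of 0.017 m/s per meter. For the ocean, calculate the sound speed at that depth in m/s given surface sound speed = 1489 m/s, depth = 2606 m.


c = 1489 + 0.017 * 2606 = 1533.302

1533.302 m/s


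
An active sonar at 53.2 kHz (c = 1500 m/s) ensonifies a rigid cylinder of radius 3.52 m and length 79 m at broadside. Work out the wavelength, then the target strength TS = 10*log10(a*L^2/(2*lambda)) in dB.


Step 1: lambda = c/f = 1500/53200 = 0.0282 m
Step 2: TS = 10*log10(a*L^2/(2*lambda)) = 10*log10(3.52*79^2/(2*0.0282)) = 55.91

55.91 dB


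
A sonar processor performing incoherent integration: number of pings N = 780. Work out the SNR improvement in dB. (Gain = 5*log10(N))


Gain = 5*log10(780) = 14.46

14.46 dB


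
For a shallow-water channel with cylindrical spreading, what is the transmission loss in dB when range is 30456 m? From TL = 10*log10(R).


TL = 10*log10(30456) = 44.84

44.84 dB


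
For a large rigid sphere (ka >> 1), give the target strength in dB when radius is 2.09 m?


TS = 10*log10(2.09^2 / 4) = 10*log10(1.092025) = 0.38

0.38 dB


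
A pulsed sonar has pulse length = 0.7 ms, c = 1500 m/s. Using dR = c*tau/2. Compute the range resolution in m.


0.525 m


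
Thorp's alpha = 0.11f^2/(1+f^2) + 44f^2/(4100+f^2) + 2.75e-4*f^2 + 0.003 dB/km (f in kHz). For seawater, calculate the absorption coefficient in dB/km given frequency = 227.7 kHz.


f^2 = 51847.29
alpha = 0.11*51847.29/(1+51847.29) + 44*51847.29/(4100+51847.29) + 2.75e-4*51847.29 + 0.003 = 55.147

55.147 dB/km


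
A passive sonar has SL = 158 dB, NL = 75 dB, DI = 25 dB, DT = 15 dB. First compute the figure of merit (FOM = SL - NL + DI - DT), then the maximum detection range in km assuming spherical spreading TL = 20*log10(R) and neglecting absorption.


Step 1: FOM = SL - NL + DI - DT = 158 - 75 + 25 - 15 = 93 dB
Step 2: at max range FOM = TL = 20*log10(R), so R = 10^(93/20) = 44668.36 m = 44.67 km

44.67 km


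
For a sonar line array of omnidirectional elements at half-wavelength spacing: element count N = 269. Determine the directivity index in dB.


DI = 10*log10(269) = 24.3

24.3 dB


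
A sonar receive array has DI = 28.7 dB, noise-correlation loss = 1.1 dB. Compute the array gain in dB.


27.6 dB


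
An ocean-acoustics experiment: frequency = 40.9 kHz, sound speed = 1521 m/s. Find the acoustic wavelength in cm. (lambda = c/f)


lambda = c/f = 1521 / 40900 = 0.0372 m = 3.72 cm

3.72 cm


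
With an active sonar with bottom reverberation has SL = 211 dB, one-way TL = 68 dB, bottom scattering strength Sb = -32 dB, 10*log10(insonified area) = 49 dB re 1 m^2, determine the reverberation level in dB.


92 dB


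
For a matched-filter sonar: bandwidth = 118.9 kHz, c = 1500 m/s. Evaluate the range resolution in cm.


0.63 cm


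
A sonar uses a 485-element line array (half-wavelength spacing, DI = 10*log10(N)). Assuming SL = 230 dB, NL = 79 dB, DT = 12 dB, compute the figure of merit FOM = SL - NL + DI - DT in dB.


Step 1: DI = 10*log10(485) = 26.86 dB
Step 2: FOM = SL - NL + DI - DT = 230 - 79 + 26.86 - 12 = 165.86

165.86 dB


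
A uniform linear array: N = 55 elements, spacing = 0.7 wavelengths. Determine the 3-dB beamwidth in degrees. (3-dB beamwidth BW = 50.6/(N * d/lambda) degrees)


BW = 50.6 / (55 * 0.7) = 50.6 / 38.5 = 1.31

1.31 deg


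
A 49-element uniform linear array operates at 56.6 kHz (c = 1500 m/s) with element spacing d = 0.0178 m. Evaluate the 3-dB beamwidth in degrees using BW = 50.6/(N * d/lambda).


1.54 deg


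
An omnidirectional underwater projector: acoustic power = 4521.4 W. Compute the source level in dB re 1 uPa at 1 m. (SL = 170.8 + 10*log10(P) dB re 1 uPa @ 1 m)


SL = 170.8 + 10*log10(4521.4) = 170.8 + 36.55 = 207.35

207.35 dB


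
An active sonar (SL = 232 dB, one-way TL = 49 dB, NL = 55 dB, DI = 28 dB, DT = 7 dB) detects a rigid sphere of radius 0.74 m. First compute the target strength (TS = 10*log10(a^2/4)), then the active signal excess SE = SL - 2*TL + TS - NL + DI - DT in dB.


Step 1: TS = 10*log10(0.74^2/4) = -8.64 dB
Step 2: SE = SL - 2*TL + TS - NL + DI - DT = 232 - 2*49 + (-8.64) - 55 + 28 - 7 = 91.36

91.36 dB
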